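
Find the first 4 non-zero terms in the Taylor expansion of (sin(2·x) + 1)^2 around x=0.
-8·x^3/3 + 4·x^2 + 4·x + 1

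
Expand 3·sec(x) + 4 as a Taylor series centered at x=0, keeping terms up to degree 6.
61·x^6/240 + 5·x^4/8 + 3·x^2/2 + 7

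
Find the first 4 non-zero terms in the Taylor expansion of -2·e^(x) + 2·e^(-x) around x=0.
-x^7/1260 - x^5/30 - 2·x^3/3 - 4·x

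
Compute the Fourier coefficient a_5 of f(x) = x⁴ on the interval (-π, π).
a_5 = (1/π) ∫_{-π}^{π} f(x)·cos(5x) dx.
Evaluate the integral (use parity and integration by parts as needed): a_5 = 48/625 - 8·π^2/25.

Final answer: 48/625 - 8·π^2/25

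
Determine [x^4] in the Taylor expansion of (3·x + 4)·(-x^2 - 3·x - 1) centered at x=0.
Expand to order 4: (3·x + 4)·(-x^2 - 3·x - 1) = -3·x^3 - 13·x^2 - 15·x - 4 + O(x^5).
The coefficient of x^4 is 0.

Final answer: 0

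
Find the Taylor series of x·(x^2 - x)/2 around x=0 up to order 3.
x^3/2 - x^2/2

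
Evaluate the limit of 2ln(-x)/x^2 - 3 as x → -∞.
The quotient is an ∞/∞ indeterminate form as x → -∞.
Compare growth rates of the dominant terms (exponentials ≫ polynomials ≫ logarithms), or apply L'Hôpital's rule; the quotient → 0.
Adding the constant: 0 - 3 = -3. Limit = -3.

Final answer: -3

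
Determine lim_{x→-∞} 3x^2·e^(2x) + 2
The product is a 0·∞ indeterminate form at x → -∞.
Rewrite the product as 3x^2 / e^(-2x) (an ∞/∞ form) and apply L'Hôpital, or use the standard hierarchy e^(2|x|) ≫ |x^2| as x → -∞.
The indeterminate product → 0, so the limit = 2.

Final answer: 2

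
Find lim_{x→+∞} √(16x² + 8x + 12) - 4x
As x → +∞: multiply by the conjugate to get (8x+12)/(√(16x²+8x+12)+4x); the denominator ~ 8x, so the limit is 8/8 = 1.
Limit = 1.

Final answer: 1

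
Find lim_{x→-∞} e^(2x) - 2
Evaluate the dominant behaviour as x → -∞; each term tends to a finite value or vanishes.
Limit = -2.

Final answer: -2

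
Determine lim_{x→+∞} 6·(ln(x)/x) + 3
Evaluate the dominant behaviour as x → +∞; each term tends to a finite value or vanishes.
Limit = 3.

Final answer: 3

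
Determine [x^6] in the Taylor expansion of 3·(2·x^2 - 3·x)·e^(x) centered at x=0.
Expand to order 6: 3·(2·x^2 - 3·x)·e^(x) = 7·x^6/40 + 5·x^5/8 + 3·x^4/2 + 3·x^3/2 - 3·x^2 - 9·x + O(x^7).
The coefficient of x^6 is 7/40.

Final answer: 7/40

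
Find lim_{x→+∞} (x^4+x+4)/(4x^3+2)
This is an ∞/∞ indeterminate form as x → +∞.
Divide numerator and denominator by x^4 and let the lower-order terms vanish; the numerator's degree 4 exceeds the denominator's degree 3, so the quotient diverges.
Limit = ∞.

Final answer: ∞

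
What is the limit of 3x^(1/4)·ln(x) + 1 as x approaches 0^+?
The product is a 0·∞ indeterminate form at x → 0⁺.
Rewrite the product as 3·ln(x) / x^(-1/4) and apply L'Hôpital, or use the standard hierarchy x^(-1/4) ≫ |ln x| as x → 0⁺.
The indeterminate product → 0, so the limit = 1.

Final answer: 1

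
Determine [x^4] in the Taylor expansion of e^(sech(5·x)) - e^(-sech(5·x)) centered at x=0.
Expand to order 4: e^(sech(5·x)) - e^(-sech(5·x)) = x^4·(625·e^(-1)/12 + 625·e/3) + x^2·(-25·e/2 - 25·e^(-1)/2) - e^(-1) + e + O(x^5).
The coefficient of x^4 is 625·e^(-1)/12 + 625·e/3.

Final answer: 625·e^(-1)/12 + 625·e/3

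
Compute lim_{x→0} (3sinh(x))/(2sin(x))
Both numerator and denominator → 0 as x → 0; this is a 0/0 indeterminate form.
Expand each to leading order near x = 0: numerator ~ 3·x, denominator ~ 2·x.
The limit of the ratio is 3/2.

Final answer: 3/2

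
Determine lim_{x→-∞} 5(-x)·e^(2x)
This is a 0·∞ indeterminate form at x → -∞.
Rewrite the product as 5(-x) / e^(-2x) (an ∞/∞ form) and apply L'Hôpital, or use the standard hierarchy e^(2|x|) ≫ |(-x)| as x → -∞.
The indeterminate product → 0, so the limit = 0.

Final answer: 0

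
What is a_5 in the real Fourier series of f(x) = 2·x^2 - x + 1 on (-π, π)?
a_5 = (1/π) ∫_{-π}^{π} f(x)·cos(5x) dx.
Evaluate the integral (use parity and integration by parts as needed): a_5 = -8/25.

Final answer: -8/25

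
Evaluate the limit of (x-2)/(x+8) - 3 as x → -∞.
Evaluate the dominant behaviour as x → -∞; each term tends to a finite value or vanishes.
Limit = -2.

Final answer: -2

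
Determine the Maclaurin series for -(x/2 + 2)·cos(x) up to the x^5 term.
-x^5/48 - x^4/12 + x^3/4 + x^2 - x/2 - 2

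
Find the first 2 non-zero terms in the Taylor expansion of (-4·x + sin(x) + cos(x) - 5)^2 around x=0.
24·x + 16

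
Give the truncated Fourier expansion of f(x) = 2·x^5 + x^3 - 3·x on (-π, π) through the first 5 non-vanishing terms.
(-78·π^2 + 4·π^4 + 462)·sin(x) + (-2·π^4 - 21/2 + 9·π^2)·sin(2·x) + (-62·π^2/27 - 38/81 + 4·π^4/3)·sin(3·x) + (-π^4 + 39/32 + 3·π^2/4)·sin(4·x) + (-6·π^2/25 - 714/625 + 4·π^4/5)·sin(5·x)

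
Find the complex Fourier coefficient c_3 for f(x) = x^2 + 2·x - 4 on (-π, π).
Compute the real Fourier coefficients first: a_3 = -4/9, b_3 = 4/3.
Then c_3 = (a_3 − i·b_3)/2 = -2/9 - 2·i/3.

Final answer: -2/9 - 2·i/3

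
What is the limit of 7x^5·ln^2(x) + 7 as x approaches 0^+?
The product is a 0·∞ indeterminate form at x → 0⁺.
Rewrite the product as 7·ln^2(x) / x^(-5) and apply L'Hôpital, or use the standard hierarchy x^(-5) ≫ |ln x|^2 as x → 0⁺.
The indeterminate product → 0, so the limit = 7.

Final answer: 7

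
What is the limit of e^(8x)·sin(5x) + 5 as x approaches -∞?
Evaluate the dominant behaviour as x → -∞; each term tends to a finite value or vanishes.
Limit = 5.

Final answer: 5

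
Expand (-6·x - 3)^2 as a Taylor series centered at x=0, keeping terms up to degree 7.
36·x^2 + 36·x + 9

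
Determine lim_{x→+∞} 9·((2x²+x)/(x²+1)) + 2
Evaluate the dominant behaviour as x → +∞; each term tends to a finite value or vanishes.
Limit = 20.

Final answer: 20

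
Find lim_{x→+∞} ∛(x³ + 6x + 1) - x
This is an ∞ − ∞ indeterminate form.
Multiply by (A² + AB + B²)/(A² + AB + B²) where A = ∛(x³+6x + 1), B = x to use A³ − B³ = (A−B)(A²+AB+B²); the x³ terms cancel, leaving (6x + 1)/(A²+AB+B²) with denominator ~ 3x², so the limit is 0.
Limit = 0.

Final answer: 0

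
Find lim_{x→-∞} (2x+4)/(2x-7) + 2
Evaluate the dominant behaviour as x → -∞; each term tends to a finite value or vanishes.
Limit = 3.

Final answer: 3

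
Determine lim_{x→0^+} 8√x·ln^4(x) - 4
The product is a 0·∞ indeterminate form at x → 0⁺.
Rewrite the product as 8·ln^4(x) / x^(-1/2) and apply L'Hôpital, or use the standard hierarchy x^(-1/2) ≫ |ln x|^4 as x → 0⁺.
The indeterminate product → 0, so the limit = -4.

Final answer: -4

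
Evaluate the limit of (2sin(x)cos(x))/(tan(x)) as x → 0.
Both numerator and denominator → 0 as x → 0; this is a 0/0 indeterminate form.
Expand each to leading order near x = 0: numerator ~ 2·x, denominator ~ x.
The limit of the ratio is 2.

Final answer: 2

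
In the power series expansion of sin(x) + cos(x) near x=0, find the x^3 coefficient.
Expand to order 3: sin(x) + cos(x) = -x^3/6 - x^2/2 + x + 1 + O(x^4).
The coefficient of x^3 is -1/6.

Final answer: -1/6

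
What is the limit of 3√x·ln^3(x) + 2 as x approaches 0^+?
The product is a 0·∞ indeterminate form at x → 0⁺.
Rewrite the product as 3·ln^3(x) / x^(-1/2) and apply L'Hôpital, or use the standard hierarchy x^(-1/2) ≫ |ln x|^3 as x → 0⁺.
The indeterminate product → 0, so the limit = 2.

Final answer: 2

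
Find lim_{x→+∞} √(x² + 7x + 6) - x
As x → +∞: multiply by the conjugate to get (7x+6)/(√(x²+7x+6)+x); the denominator ~ 2x, so the limit is 7/2.
Limit = 7/2.

Final answer: 7/2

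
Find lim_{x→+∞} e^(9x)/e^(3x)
This is an ∞/∞ indeterminate form as x → +∞.
Rewrite e^(9x)/e^(3x) = e^((9−3)x) = e^(6x); the exponent coefficient is 6 > 0 so e^(6x) → ∞.
Limit = ∞.

Final answer: ∞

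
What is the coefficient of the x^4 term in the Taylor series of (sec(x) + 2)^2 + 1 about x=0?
Expand to order 4: (sec(x) + 2)^2 + 1 = 3·x^4/2 + 3·x^2 + 10 + O(x^5).
The coefficient of x^4 is 3/2.

Final answer: 3/2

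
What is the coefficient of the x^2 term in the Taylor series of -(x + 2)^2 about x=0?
Expand to order 2: -(x + 2)^2 = -x^2 - 4·x - 4 + O(x^3).
The coefficient of x^2 is -1.

Final answer: -1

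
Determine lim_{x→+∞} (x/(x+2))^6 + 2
As x → +∞: x/(x+2) = 1/(1 + 2/x) → 1, and the 6th power of a limit-1 base also → 1; with the additive constant, 1 + 2 = 3.
Limit = 3.

Final answer: 3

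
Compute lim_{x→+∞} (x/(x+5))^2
As x → +∞: x/(x+5) = 1/(1 + 5/x) → 1, and the 2nd power of a limit-1 base also → 1.
Limit = 1.

Final answer: 1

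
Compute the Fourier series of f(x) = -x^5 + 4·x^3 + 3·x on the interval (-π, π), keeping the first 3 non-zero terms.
(-282 - 2·π^4 + 48·π^2)·sin(x) + (-9·π^2 + 21/2 + π^4)·sin(2·x) + (-2·π^4/3 - 62/81 + 112·π^2/27)·sin(3·x)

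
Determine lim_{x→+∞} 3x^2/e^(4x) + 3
The quotient is an ∞/∞ indeterminate form as x → +∞.
The exponential denominator e^(4x) dominates the polynomial numerator (e^x ≫ x^2 as x → ∞), so the quotient → 0.
Adding the constant: 0 + 3 = 3. Limit = 3.

Final answer: 3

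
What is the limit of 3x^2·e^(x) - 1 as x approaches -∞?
The product is a 0·∞ indeterminate form at x → -∞.
Rewrite the product as 3x^2 / e^(-x) (an ∞/∞ form) and apply L'Hôpital, or use the standard hierarchy e^(|x|) ≫ |x^2| as x → -∞.
The indeterminate product → 0, so the limit = -1.

Final answer: -1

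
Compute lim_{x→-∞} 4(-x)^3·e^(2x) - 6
The product is a 0·∞ indeterminate form at x → -∞.
Rewrite the product as 4(-x)^3 / e^(-2x) (an ∞/∞ form) and apply L'Hôpital, or use the standard hierarchy e^(2|x|) ≫ |(-x)^3| as x → -∞.
The indeterminate product → 0, so the limit = -6.

Final answer: -6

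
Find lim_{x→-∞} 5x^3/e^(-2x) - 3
The quotient is an ∞/∞ indeterminate form as x → -∞.
Compare growth rates of the dominant terms (exponentials ≫ polynomials ≫ logarithms), or apply L'Hôpital's rule; the quotient → 0.
Adding the constant: 0 - 3 = -3. Limit = -3.

Final answer: -3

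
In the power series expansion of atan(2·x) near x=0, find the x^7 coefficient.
Expand to order 7: atan(2·x) = -128·x^7/7 + 32·x^5/5 - 8·x^3/3 + 2·x + O(x^8).
The coefficient of x^7 is -128/7.

Final answer: -128/7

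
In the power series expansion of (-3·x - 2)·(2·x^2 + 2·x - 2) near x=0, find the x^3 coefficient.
Expand to order 3: (-3·x - 2)·(2·x^2 + 2·x - 2) = -6·x^3 - 10·x^2 + 2·x + 4 + O(x^4).
The coefficient of x^3 is -6.

Final answer: -6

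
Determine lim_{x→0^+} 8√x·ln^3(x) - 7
The product is a 0·∞ indeterminate form at x → 0⁺.
Rewrite the product as 8·ln^3(x) / x^(-1/2) and apply L'Hôpital, or use the standard hierarchy x^(-1/2) ≫ |ln x|^3 as x → 0⁺.
The indeterminate product → 0, so the limit = -7.

Final answer: -7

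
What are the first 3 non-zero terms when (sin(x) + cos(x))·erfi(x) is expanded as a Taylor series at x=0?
-x^3/(3·√(π)) + 2·x^2/√(π) + 2·x/√(π)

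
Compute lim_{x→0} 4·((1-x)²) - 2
Direct substitution at x = 0 gives 2.

Final answer: 2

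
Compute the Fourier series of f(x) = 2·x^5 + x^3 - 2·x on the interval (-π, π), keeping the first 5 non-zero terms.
(-78·π^2 + 4·π^4 + 464)·sin(x) + (-2·π^4 - 23/2 + 9·π^2)·sin(2·x) + (-62·π^2/27 + 16/81 + 4·π^4/3)·sin(3·x) + (-π^4 + 23/32 + 3·π^2/4)·sin(4·x) + (-6·π^2/25 - 464/625 + 4·π^4/5)·sin(5·x)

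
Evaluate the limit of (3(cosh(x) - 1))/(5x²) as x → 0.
Both numerator and denominator → 0 as x → 0; this is a 0/0 indeterminate form.
Expand each to leading order near x = 0: numerator ~ 3·x^2/2, denominator ~ 5·x^2.
The limit of the ratio is 3/10.

Final answer: 3/10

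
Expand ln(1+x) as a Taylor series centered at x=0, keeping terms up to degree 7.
x^7/7 - x^6/6 + x^5/5 - x^4/4 + x^3/3 - x^2/2 + x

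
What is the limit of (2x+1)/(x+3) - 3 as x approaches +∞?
Evaluate the dominant behaviour as x → +∞; each term tends to a finite value or vanishes.
Limit = -1.

Final answer: -1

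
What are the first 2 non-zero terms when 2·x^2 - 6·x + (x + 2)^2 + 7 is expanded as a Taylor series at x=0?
11 - 2·x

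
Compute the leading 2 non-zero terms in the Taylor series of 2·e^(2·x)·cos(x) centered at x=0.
4·x + 2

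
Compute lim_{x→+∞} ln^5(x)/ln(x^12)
This is an ∞/∞ indeterminate form as x → +∞.
Write ln(x^12) = 12·ln(x), reducing the quotient to ln^4(x)/12 → ∞.
Limit = ∞.

Final answer: ∞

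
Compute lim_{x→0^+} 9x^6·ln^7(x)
This is a 0·∞ indeterminate form at x → 0⁺.
Rewrite the product as 9·ln^7(x) / x^(-6) and apply L'Hôpital, or use the standard hierarchy x^(-6) ≫ |ln x|^7 as x → 0⁺.
The indeterminate product → 0, so the limit = 0.

Final answer: 0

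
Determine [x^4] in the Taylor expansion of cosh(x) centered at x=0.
Expand to order 4: cosh(x) = x^4/24 + x^2/2 + 1 + O(x^5).
The coefficient of x^4 is 1/24.

Final answer: 1/24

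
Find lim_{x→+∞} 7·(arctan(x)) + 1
Evaluate the dominant behaviour as x → +∞; each term tends to a finite value or vanishes.
Limit = 1 + 7·π/2.

Final answer: 1 + 7·π/2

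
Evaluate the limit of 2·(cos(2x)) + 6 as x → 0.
Direct substitution at x = 0 gives 8.

Final answer: 8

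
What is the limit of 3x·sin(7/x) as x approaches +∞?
As x → +∞: let u = 7/x → 0⁺; then 3·x·sin(7/x) = 3·7·sin(u)/u → 3·7·1 = 21.
Limit = 21.

Final answer: 21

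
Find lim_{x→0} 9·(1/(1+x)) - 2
Direct substitution at x = 0 gives 7.

Final answer: 7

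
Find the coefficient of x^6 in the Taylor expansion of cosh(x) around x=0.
Expand to order 6: cosh(x) = x^6/720 + x^4/24 + x^2/2 + 1 + O(x^7).
The coefficient of x^6 is 1/720.

Final answer: 1/720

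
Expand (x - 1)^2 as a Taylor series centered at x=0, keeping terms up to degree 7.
x^2 - 2·x + 1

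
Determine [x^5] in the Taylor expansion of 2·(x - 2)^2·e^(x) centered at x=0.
Expand to order 5: 2·(x - 2)^2·e^(x) = x^5/15 - 2·x^3/3 - 2·x^2 + 8 + O(x^6).
The coefficient of x^5 is 1/15.

Final answer: 1/15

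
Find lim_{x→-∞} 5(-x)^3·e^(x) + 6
The product is a 0·∞ indeterminate form at x → -∞.
Rewrite the product as 5(-x)^3 / e^(-x) (an ∞/∞ form) and apply L'Hôpital, or use the standard hierarchy e^(|x|) ≫ |(-x)^3| as x → -∞.
The indeterminate product → 0, so the limit = 6.

Final answer: 6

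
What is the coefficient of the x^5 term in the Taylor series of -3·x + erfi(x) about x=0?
Expand to order 5: -3·x + erfi(x) = x^5/(5·√(π)) + 2·x^3/(3·√(π)) + x·(-3 + 2/√(π)) + O(x^6).
The coefficient of x^5 is 1/(5·√(π)).

Final answer: 1/(5·√(π))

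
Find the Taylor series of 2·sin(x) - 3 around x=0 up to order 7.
-x^7/2520 + x^5/60 - x^3/3 + 2·x - 3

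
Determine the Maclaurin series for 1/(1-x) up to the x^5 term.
x^5 + x^4 + x^3 + x^2 + x + 1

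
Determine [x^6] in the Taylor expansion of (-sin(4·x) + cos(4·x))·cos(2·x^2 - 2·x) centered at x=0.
Expand to order 6: (-sin(4·x) + cos(4·x))·cos(2·x^2 - 2·x) = 368·x^6/9 - 296·x^5/5 + 28·x^4/3 + 68·x^3/3 - 10·x^2 - 4·x + 1 + O(x^7).
The coefficient of x^6 is 368/9.

Final answer: 368/9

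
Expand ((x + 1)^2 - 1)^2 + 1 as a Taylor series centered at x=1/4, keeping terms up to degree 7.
337/256 + 45·(x - 1/4)/16 + 59·(x - 1/4)^2/8 + 5·(x - 1/4)^3 + (x - 1/4)^4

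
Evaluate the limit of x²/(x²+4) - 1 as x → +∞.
Evaluate the dominant behaviour as x → +∞; each term tends to a finite value or vanishes.
Limit = 0.

Final answer: 0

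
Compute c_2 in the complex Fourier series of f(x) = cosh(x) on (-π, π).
Compute the real Fourier coefficients first: a_2 = 2·sinh(π)/(5·π), b_2 = 0.
Then c_2 = (a_2 − i·b_2)/2 = sinh(π)/(5·π).

Final answer: sinh(π)/(5·π)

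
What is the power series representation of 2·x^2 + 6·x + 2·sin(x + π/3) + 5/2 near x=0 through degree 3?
-x^3/6 + x^2·(2 - √(3)/2) + 7·x + √(3) + 5/2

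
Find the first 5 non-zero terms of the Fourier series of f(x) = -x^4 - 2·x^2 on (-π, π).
(-40 + 8·π^2)·cos(x) + (1 - 2·π^2)·cos(2·x) + (8/27 + 8·π^2/9)·cos(3·x) + (-π^2/2 - 5/16)·cos(4·x) - π^4/5 - 2·π^2/3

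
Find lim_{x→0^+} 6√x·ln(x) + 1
The product is a 0·∞ indeterminate form at x → 0⁺.
Rewrite the product as 6·ln(x) / x^(-1/2) and apply L'Hôpital, or use the standard hierarchy x^(-1/2) ≫ |ln x| as x → 0⁺.
The indeterminate product → 0, so the limit = 1.

Final answer: 1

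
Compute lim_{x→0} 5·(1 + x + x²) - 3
Direct substitution at x = 0 gives 2.

Final answer: 2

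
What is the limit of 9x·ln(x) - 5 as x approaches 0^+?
The product is a 0·∞ indeterminate form at x → 0⁺.
Rewrite the product as 9·ln(x) / x^(-1) and apply L'Hôpital, or use the standard hierarchy x^(-1) ≫ |ln x| as x → 0⁺.
The indeterminate product → 0, so the limit = -5.

Final answer: -5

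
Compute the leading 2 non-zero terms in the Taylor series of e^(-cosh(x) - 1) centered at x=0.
-x^2·e^(-2)/2 + e^(-2)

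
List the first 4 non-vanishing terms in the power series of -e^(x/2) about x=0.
-x^3/48 - x^2/8 - x/2 - 1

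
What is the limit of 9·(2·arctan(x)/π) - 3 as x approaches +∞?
Evaluate the dominant behaviour as x → +∞; each term tends to a finite value or vanishes.
Limit = 6.

Final answer: 6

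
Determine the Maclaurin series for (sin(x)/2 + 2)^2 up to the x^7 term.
-x^7/2520 + x^6/90 + x^5/60 - x^4/12 - x^3/3 + x^2/4 + 2·x + 4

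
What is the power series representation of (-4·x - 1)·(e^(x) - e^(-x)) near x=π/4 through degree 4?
(-π·e^(π/2) - e^(π/2) + 1 + π)·e^(-π/4) + (-5·e^(π/2) - π·e^(π/2) - π + 3)·e^(-π/4)·(x - π/4) + (-9·e^(π/2) - π·e^(π/2) - 7 + π)·e^(-π/4)·(x - π/4)^2/2 + (-13·e^(π/2) - π·e^(π/2) - π + 11)·e^(-π/4)·(x - π/4)^3/6 + (-17·e^(π/2) - π·e^(π/2) - 15 + π)·e^(-π/4)·(x - π/4)^4/24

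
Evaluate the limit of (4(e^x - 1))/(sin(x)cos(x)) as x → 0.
Both numerator and denominator → 0 as x → 0; this is a 0/0 indeterminate form.
Expand each to leading order near x = 0: numerator ~ 4·x, denominator ~ x.
The limit of the ratio is 4.

Final answer: 4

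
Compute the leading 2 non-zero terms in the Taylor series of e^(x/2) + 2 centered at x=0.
x/2 + 3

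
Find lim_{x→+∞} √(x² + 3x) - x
This is an ∞ − ∞ indeterminate form.
Multiply and divide by the conjugate √(x²+3x) + x; the x² terms cancel, leaving (3x)/(√(x²+3x)+x) → 3/2.
Limit = 3/2.

Final answer: 3/2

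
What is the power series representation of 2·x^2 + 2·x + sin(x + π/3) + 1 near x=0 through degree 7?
-x^7/10080 - √(3)·x^6/1440 + x^5/240 + √(3)·x^4/48 - x^3/12 + x^2·(2 - √(3)/4) + 5·x/2 + √(3)/2 + 1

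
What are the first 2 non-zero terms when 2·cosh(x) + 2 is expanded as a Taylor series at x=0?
x^2 + 4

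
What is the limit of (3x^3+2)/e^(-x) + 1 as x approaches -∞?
The quotient is an ∞/∞ indeterminate form as x → -∞.
Compare growth rates of the dominant terms (exponentials ≫ polynomials ≫ logarithms), or apply L'Hôpital's rule; the quotient → 0.
Adding the constant: 0 + 1 = 1. Limit = 1.

Final answer: 1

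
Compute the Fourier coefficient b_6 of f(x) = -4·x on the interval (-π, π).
b_6 = (1/π) ∫_{-π}^{π} f(x)·sin(6x) dx.
Evaluate the integral (use parity and integration by parts as needed): b_6 = 4/3.

Final answer: 4/3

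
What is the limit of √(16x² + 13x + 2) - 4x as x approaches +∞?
As x → +∞: multiply by the conjugate to get (13x+2)/(√(16x²+13x+2)+4x); the denominator ~ 8x, so the limit is 13/8.
Limit = 13/8.

Final answer: 13/8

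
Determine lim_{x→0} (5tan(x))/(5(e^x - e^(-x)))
Both numerator and denominator → 0 as x → 0; this is a 0/0 indeterminate form.
Expand each to leading order near x = 0: numerator ~ 5·x, denominator ~ 10·x.
The limit of the ratio is 1/2.

Final answer: 1/2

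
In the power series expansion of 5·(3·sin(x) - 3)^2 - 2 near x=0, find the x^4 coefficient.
Expand to order 4: 5·(3·sin(x) - 3)^2 - 2 = -15·x^4 + 15·x^3 + 45·x^2 - 90·x + 43 + O(x^5).
The coefficient of x^4 is -15.

Final answer: -15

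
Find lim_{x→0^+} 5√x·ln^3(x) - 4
The product is a 0·∞ indeterminate form at x → 0⁺.
Rewrite the product as 5·ln^3(x) / x^(-1/2) and apply L'Hôpital, or use the standard hierarchy x^(-1/2) ≫ |ln x|^3 as x → 0⁺.
The indeterminate product → 0, so the limit = -4.

Final answer: -4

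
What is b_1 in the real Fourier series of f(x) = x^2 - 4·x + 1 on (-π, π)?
b_1 = (1/π) ∫_{-π}^{π} f(x)·sin(1x) dx.
Evaluate the integral (use parity and integration by parts as needed): b_1 = -8.

Final answer: -8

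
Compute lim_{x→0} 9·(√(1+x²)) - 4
Direct substitution at x = 0 gives 5.

Final answer: 5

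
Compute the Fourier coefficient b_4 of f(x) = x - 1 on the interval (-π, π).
b_4 = (1/π) ∫_{-π}^{π} f(x)·sin(4x) dx.
Evaluate the integral (use parity and integration by parts as needed): b_4 = -1/2.

Final answer: -1/2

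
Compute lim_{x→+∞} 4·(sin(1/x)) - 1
Evaluate the dominant behaviour as x → +∞; each term tends to a finite value or vanishes.
Limit = -1.

Final answer: -1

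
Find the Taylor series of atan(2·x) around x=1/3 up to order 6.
atan(2/3) + 18·(x - 1/3)/13 - 216·(x - 1/3)^2/169 + 648·(x - 1/3)^3/2197 + 38880·(x - 1/3)^4/28561 - 4642272·(x - 1/3)^5/1856465 + 6438528·(x - 1/3)^6/4826809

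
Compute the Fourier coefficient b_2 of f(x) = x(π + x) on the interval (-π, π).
b_2 = (1/π) ∫_{-π}^{π} f(x)·sin(2x) dx.
Evaluate the integral (use parity and integration by parts as needed): b_2 = -π.

Final answer: -π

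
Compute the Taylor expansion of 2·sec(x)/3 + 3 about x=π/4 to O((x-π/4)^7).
2·√(2)/3 + 3 + 2·√(2)·(x - π/4)/3 + √(2)·(x - π/4)^2 + 11·√(2)·(x - π/4)^3/9 + 19·√(2)·(x - π/4)^4/12 + 361·√(2)·(x - π/4)^5/180 + 307·√(2)·(x - π/4)^6/120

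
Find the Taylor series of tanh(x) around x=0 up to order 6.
2·x^5/15 - x^3/3 + x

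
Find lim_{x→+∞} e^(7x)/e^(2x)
This is an ∞/∞ indeterminate form as x → +∞.
Rewrite e^(7x)/e^(2x) = e^((7−2)x) = e^(5x); the exponent coefficient is 5 > 0 so e^(5x) → ∞.
Limit = ∞.

Final answer: ∞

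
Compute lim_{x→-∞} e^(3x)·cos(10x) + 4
Evaluate the dominant behaviour as x → -∞; each term tends to a finite value or vanishes.
Limit = 4.

Final answer: 4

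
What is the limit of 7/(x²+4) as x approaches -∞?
Evaluate the dominant behaviour as x → -∞; each term tends to a finite value or vanishes.
Limit = 0.

Final answer: 0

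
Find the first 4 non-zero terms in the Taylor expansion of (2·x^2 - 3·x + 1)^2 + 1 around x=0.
-12·x^3 + 13·x^2 - 6·x + 2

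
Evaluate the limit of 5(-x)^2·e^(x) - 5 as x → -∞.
The product is a 0·∞ indeterminate form at x → -∞.
Rewrite the product as 5(-x)^2 / e^(-x) (an ∞/∞ form) and apply L'Hôpital, or use the standard hierarchy e^(|x|) ≫ |(-x)^2| as x → -∞.
The indeterminate product → 0, so the limit = -5.

Final answer: -5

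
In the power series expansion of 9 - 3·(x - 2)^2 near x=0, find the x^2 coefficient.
Expand to order 2: 9 - 3·(x - 2)^2 = -3·x^2 + 12·x - 3 + O(x^3).
The coefficient of x^2 is -3.

Final answer: -3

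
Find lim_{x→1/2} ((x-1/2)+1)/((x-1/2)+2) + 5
Direct substitution at x = 1/2 gives 11/2.

Final answer: 11/2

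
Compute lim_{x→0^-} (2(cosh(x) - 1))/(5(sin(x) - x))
Both numerator and denominator → 0 as x → 0^-; this is a 0/0 indeterminate form.
Expand each to leading order near x = 0: numerator ~ x^2, denominator ~ -5·x^3/6.
The limit of the ratio is ∞.

Final answer: ∞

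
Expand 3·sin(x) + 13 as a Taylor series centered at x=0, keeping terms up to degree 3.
-x^3/2 + 3·x + 13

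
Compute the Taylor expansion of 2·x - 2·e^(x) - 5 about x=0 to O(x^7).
-x^6/360 - x^5/60 - x^4/12 - x^3/3 - x^2 - 7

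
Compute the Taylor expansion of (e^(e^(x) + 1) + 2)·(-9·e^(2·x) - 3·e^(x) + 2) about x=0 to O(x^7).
x^6·(-3949·e^(2)/90 - 193/120) + x^5·(-6571·e^(2)/120 - 97/20) + x^4·(-495·e^(2)/8 - 49/4) + x^3·(-184·e^(2)/3 - 25) + x^2·(-101·e^(2)/2 - 39) + x·(-31·e^(2) - 42) - 10·e^(2) - 20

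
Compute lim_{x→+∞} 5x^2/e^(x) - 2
The quotient is an ∞/∞ indeterminate form as x → +∞.
The exponential denominator e^(x) dominates the polynomial numerator (e^x ≫ x^2 as x → ∞), so the quotient → 0.
Adding the constant: 0 - 2 = -2. Limit = -2.

Final answer: -2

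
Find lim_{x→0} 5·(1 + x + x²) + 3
Direct substitution at x = 0 gives 8.

Final answer: 8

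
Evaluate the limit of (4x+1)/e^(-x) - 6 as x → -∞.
The quotient is an ∞/∞ indeterminate form as x → -∞.
Compare growth rates of the dominant terms (exponentials ≫ polynomials ≫ logarithms), or apply L'Hôpital's rule; the quotient → 0.
Adding the constant: 0 - 6 = -6. Limit = -6.

Final answer: -6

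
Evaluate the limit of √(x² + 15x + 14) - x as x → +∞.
This is an ∞ − ∞ indeterminate form.
Multiply and divide by the conjugate √(x²+15x + 14) + x; the x² terms cancel, leaving (15x + 14)/(√(x²+15x + 14)+x) → 15/2.
Limit = 15/2.

Final answer: 15/2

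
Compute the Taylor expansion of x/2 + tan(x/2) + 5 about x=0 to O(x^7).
x^5/240 + x^3/24 + x + 5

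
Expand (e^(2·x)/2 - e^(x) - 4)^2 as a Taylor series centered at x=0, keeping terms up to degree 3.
-9·x^3/2 - 9·x^2/2 + 81/4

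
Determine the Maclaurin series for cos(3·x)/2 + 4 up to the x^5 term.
27·x^4/16 - 9·x^2/4 + 9/2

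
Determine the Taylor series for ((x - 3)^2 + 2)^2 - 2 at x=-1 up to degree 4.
322 - 288·(x + 1) + 100·(x + 1)^2 - 16·(x + 1)^3 + (x + 1)^4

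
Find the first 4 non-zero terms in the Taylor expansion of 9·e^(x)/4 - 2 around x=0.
3·x^3/8 + 9·x^2/8 + 9·x/4 + 1/4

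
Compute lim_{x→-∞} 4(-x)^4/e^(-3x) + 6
The quotient is an ∞/∞ indeterminate form as x → -∞.
Compare growth rates of the dominant terms (exponentials ≫ polynomials ≫ logarithms), or apply L'Hôpital's rule; the quotient → 0.
Adding the constant: 0 + 6 = 6. Limit = 6.

Final answer: 6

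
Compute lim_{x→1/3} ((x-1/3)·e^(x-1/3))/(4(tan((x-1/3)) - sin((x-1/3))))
Both numerator and denominator → 0 as x → 1/3; this is a 0/0 indeterminate form.
Expand each to leading order near x = 1/3: numerator ~ (x - 1/3), denominator ~ 2·(x - 1/3)^3.
The limit of the ratio is ∞.

Final answer: ∞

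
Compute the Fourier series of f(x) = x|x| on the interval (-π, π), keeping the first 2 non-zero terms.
(-8 + 2·π^2)·sin(x)/π - π·sin(2·x)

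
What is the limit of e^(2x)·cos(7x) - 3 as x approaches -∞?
Evaluate the dominant behaviour as x → -∞; each term tends to a finite value or vanishes.
Limit = -3.

Final answer: -3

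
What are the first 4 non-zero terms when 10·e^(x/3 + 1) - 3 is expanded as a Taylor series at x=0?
5·e·x^3/81 + 5·e·x^2/9 + 10·e·x/3 - 3 + 10·e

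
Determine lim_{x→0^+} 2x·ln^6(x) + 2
The product is a 0·∞ indeterminate form at x → 0⁺.
Rewrite the product as 2·ln^6(x) / x^(-1) and apply L'Hôpital, or use the standard hierarchy x^(-1) ≫ |ln x|^6 as x → 0⁺.
The indeterminate product → 0, so the limit = 2.

Final answer: 2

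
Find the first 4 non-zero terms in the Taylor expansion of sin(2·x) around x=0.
-8·x^7/315 + 4·x^5/15 - 4·x^3/3 + 2·x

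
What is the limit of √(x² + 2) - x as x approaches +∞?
This is an ∞ − ∞ indeterminate form.
Multiply and divide by the conjugate √(x²+2) + x; the x² terms cancel, leaving 2/(√(x²+2)+x) → 0.
Limit = 0.

Final answer: 0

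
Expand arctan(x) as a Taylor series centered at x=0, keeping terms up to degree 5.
x^5/5 - x^3/3 + x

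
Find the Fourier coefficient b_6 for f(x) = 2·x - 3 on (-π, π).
b_6 = (1/π) ∫_{-π}^{π} f(x)·sin(6x) dx.
Evaluate the integral (use parity and integration by parts as needed): b_6 = -2/3.

Final answer: -2/3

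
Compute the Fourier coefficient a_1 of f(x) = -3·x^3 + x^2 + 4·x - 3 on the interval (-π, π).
a_1 = (1/π) ∫_{-π}^{π} f(x)·cos(1x) dx.
Evaluate the integral (use parity and integration by parts as needed): a_1 = -4.

Final answer: -4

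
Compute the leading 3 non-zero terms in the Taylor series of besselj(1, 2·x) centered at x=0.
x^5/12 - x^3/2 + x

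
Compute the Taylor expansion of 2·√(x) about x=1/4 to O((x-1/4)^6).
1 + 2·(x - 1/4) - 2·(x - 1/4)^2 + 4·(x - 1/4)^3 - 10·(x - 1/4)^4 + 28·(x - 1/4)^5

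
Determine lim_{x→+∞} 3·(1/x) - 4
Evaluate the dominant behaviour as x → +∞; each term tends to a finite value or vanishes.
Limit = -4.

Final answer: -4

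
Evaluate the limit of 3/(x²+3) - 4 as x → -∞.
Evaluate the dominant behaviour as x → -∞; each term tends to a finite value or vanishes.
Limit = -4.

Final answer: -4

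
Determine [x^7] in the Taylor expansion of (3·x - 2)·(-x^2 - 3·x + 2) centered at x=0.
Expand to order 7: (3·x - 2)·(-x^2 - 3·x + 2) = -3·x^3 - 7·x^2 + 12·x - 4 + O(x^8).
The coefficient of x^7 is 0.

Final answer: 0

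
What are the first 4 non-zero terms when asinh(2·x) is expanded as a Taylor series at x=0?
-40·x^7/7 + 12·x^5/5 - 4·x^3/3 + 2·x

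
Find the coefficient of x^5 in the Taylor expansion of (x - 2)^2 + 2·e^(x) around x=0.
Expand to order 5: (x - 2)^2 + 2·e^(x) = x^5/60 + x^4/12 + x^3/3 + 2·x^2 - 2·x + 6 + O(x^6).
The coefficient of x^5 is 1/60.

Final answer: 1/60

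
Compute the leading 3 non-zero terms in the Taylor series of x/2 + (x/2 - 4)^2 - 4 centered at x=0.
x^2/4 - 7·x/2 + 12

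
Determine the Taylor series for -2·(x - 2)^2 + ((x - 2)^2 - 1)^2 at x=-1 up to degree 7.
46 - 84·(x + 1) + 50·(x + 1)^2 - 12·(x + 1)^3 + (x + 1)^4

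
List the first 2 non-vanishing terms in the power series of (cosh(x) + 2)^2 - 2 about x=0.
3·x^2 + 7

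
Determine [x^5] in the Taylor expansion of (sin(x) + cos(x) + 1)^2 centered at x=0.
Expand to order 5: (sin(x) + cos(x) + 1)^2 = 17·x^5/60 + x^4/12 - 5·x^3/3 - x^2 + 4·x + 4 + O(x^6).
The coefficient of x^5 is 17/60.

Final answer: 17/60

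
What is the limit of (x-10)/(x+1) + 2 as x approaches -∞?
Evaluate the dominant behaviour as x → -∞; each term tends to a finite value or vanishes.
Limit = 3.

Final answer: 3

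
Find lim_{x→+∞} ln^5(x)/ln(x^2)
This is an ∞/∞ indeterminate form as x → +∞.
Write ln(x^2) = 2·ln(x), reducing the quotient to ln^4(x)/2 → ∞.
Limit = ∞.

Final answer: ∞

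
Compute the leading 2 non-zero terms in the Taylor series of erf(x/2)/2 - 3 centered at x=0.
x/(2·√(π)) - 3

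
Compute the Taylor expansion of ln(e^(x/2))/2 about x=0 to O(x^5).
x/4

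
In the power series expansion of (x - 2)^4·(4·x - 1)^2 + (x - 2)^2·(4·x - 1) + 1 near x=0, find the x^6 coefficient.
Expand to order 6: (x - 2)^4·(4·x - 1)^2 + (x - 2)^2·(4·x - 1) + 1 = 16·x^6 - 136·x^5 + 449·x^4 - 708·x^3 + 519·x^2 - 140·x + 13 + O(x^7).
The coefficient of x^6 is 16.

Final answer: 16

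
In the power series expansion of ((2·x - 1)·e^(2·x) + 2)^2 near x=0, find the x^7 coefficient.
Expand to order 7: ((2·x - 1)·e^(2·x) + 2)^2 = 320·x^7/21 + 16·x^6 + 64·x^5/5 + 8·x^4 + 16·x^3/3 + 4·x^2 + 1 + O(x^8).
The coefficient of x^7 is 320/21.

Final answer: 320/21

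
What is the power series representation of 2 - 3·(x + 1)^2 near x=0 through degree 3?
-3·x^2 - 6·x - 1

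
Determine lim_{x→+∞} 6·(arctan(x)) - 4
Evaluate the dominant behaviour as x → +∞; each term tends to a finite value or vanishes.
Limit = -4 + 3·π.

Final answer: -4 + 3·π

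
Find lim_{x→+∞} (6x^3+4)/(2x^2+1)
This is an ∞/∞ indeterminate form as x → +∞.
Divide numerator and denominator by x^3 and let the lower-order terms vanish; the numerator's degree 3 exceeds the denominator's degree 2, so the quotient diverges.
Limit = ∞.

Final answer: ∞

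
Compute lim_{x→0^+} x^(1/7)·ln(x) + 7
The product is a 0·∞ indeterminate form at x → 0⁺.
Rewrite the product as ln(x) / x^(-1/7) and apply L'Hôpital, or use the standard hierarchy x^(-1/7) ≫ |ln x| as x → 0⁺.
The indeterminate product → 0, so the limit = 7.

Final answer: 7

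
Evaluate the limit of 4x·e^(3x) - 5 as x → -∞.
The product is a 0·∞ indeterminate form at x → -∞.
Rewrite the product as 4x / e^(-3x) (an ∞/∞ form) and apply L'Hôpital, or use the standard hierarchy e^(3|x|) ≫ |x| as x → -∞.
The indeterminate product → 0, so the limit = -5.

Final answer: -5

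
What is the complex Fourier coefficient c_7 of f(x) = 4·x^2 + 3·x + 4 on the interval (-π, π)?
Compute the real Fourier coefficients first: a_7 = -16/49, b_7 = 6/7.
Then c_7 = (a_7 − i·b_7)/2 = -8/49 - 3·i/7.

Final answer: -8/49 - 3·i/7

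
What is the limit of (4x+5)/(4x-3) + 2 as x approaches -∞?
Evaluate the dominant behaviour as x → -∞; each term tends to a finite value or vanishes.
Limit = 3.

Final answer: 3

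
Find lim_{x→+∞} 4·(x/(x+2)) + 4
Evaluate the dominant behaviour as x → +∞; each term tends to a finite value or vanishes.
Limit = 8.

Final answer: 8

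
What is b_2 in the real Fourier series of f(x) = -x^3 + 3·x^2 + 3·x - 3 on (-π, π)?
b_2 = (1/π) ∫_{-π}^{π} f(x)·sin(2x) dx.
Evaluate the integral (use parity and integration by parts as needed): b_2 = -9/2 + π^2.

Final answer: -9/2 + π^2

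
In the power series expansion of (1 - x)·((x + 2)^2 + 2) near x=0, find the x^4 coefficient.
Expand to order 4: (1 - x)·((x + 2)^2 + 2) = -x^3 - 3·x^2 - 2·x + 6 + O(x^5).
The coefficient of x^4 is 0.

Final answer: 0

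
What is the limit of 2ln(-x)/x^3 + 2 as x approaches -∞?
The quotient is an ∞/∞ indeterminate form as x → -∞.
Compare growth rates of the dominant terms (exponentials ≫ polynomials ≫ logarithms), or apply L'Hôpital's rule; the quotient → 0.
Adding the constant: 0 + 2 = 2. Limit = 2.

Final answer: 2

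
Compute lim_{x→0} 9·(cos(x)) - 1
Direct substitution at x = 0 gives 8.

Final answer: 8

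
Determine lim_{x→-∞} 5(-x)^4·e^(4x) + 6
The product is a 0·∞ indeterminate form at x → -∞.
Rewrite the product as 5(-x)^4 / e^(-4x) (an ∞/∞ form) and apply L'Hôpital, or use the standard hierarchy e^(4|x|) ≫ |(-x)^4| as x → -∞.
The indeterminate product → 0, so the limit = 6.

Final answer: 6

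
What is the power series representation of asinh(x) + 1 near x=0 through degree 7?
-5·x^7/112 + 3·x^5/40 - x^3/6 + x + 1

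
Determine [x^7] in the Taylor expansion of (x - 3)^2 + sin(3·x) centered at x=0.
Expand to order 7: (x - 3)^2 + sin(3·x) = -243·x^7/560 + 81·x^5/40 - 9·x^3/2 + x^2 - 3·x + 9 + O(x^8).
The coefficient of x^7 is -243/560.

Final answer: -243/560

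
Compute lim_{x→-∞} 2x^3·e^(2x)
This is a 0·∞ indeterminate form at x → -∞.
Rewrite the product as 2x^3 / e^(-2x) (an ∞/∞ form) and apply L'Hôpital, or use the standard hierarchy e^(2|x|) ≫ |x^3| as x → -∞.
The indeterminate product → 0, so the limit = 0.

Final answer: 0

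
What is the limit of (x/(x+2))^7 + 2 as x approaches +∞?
As x → +∞: x/(x+2) = 1/(1 + 2/x) → 1, and the 7th power of a limit-1 base also → 1; with the additive constant, 1 + 2 = 3.
Limit = 3.

Final answer: 3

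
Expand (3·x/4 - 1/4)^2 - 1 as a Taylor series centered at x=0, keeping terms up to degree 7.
9·x^2/16 - 3·x/8 - 15/16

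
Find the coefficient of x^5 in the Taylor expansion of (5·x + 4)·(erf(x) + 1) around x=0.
Expand to order 5: (5·x + 4)·(erf(x) + 1) = 4·x^5/(5·√(π)) - 10·x^4/(3·√(π)) - 8·x^3/(3·√(π)) + 10·x^2/√(π) + x·(8/√(π) + 5) + 4 + O(x^6).
The coefficient of x^5 is 4/(5·√(π)).

Final answer: 4/(5·√(π))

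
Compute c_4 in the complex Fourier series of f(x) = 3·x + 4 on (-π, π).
Compute the real Fourier coefficients first: a_4 = 0, b_4 = -3/2.
Then c_4 = (a_4 − i·b_4)/2 = 3·i/4.

Final answer: 3·i/4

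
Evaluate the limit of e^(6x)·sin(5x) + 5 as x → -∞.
Evaluate the dominant behaviour as x → -∞; each term tends to a finite value or vanishes.
Limit = 5.

Final answer: 5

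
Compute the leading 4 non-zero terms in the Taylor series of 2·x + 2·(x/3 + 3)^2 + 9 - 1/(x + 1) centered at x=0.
x^3 - 7·x^2/9 + 7·x + 26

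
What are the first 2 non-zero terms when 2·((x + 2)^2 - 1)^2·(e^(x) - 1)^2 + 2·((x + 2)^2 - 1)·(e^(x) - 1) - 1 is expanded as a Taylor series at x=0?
6·x - 1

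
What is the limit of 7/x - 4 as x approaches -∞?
Evaluate the dominant behaviour as x → -∞; each term tends to a finite value or vanishes.
Limit = -4.

Final answer: -4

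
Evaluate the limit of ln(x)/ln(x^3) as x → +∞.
This is an ∞/∞ indeterminate form as x → +∞.
Write ln(x^3) = 3·ln(x), reducing the quotient to 1/3.
Limit = 1/3.

Final answer: 1/3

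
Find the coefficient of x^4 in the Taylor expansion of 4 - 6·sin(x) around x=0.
Expand to order 4: 4 - 6·sin(x) = x^3 - 6·x + 4 + O(x^5).
The coefficient of x^4 is 0.

Final answer: 0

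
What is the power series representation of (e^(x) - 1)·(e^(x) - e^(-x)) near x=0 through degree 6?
4·x^6/45 + x^5/4 + 2·x^4/3 + x^3 + 2·x^2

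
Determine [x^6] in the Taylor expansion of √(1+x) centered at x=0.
Expand to order 6: √(1+x) = -21·x^6/1024 + 7·x^5/256 - 5·x^4/128 + x^3/16 - x^2/8 + x/2 + 1 + O(x^7).
The coefficient of x^6 is -21/1024.

Final answer: -21/1024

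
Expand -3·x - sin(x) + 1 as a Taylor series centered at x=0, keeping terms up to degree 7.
x^7/5040 - x^5/120 + x^3/6 - 4·x + 1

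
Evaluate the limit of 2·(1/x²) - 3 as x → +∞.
Evaluate the dominant behaviour as x → +∞; each term tends to a finite value or vanishes.
Limit = -3.

Final answer: -3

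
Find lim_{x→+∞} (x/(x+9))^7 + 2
As x → +∞: x/(x+9) = 1/(1 + 9/x) → 1, and the 7th power of a limit-1 base also → 1; with the additive constant, 1 + 2 = 3.
Limit = 3.

Final answer: 3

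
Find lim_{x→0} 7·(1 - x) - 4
Direct substitution at x = 0 gives 3.

Final answer: 3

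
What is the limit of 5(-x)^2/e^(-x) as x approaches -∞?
This is an ∞/∞ indeterminate form as x → -∞.
Compare growth rates of the dominant terms (exponentials ≫ polynomials ≫ logarithms), or apply L'Hôpital's rule; the quotient → 0.
Limit = 0.

Final answer: 0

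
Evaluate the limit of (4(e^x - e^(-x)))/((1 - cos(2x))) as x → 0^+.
Both numerator and denominator → 0 as x → 0^+; this is a 0/0 indeterminate form.
Expand each to leading order near x = 0: numerator ~ 8·x, denominator ~ 2·x^2.
The limit of the ratio is ∞.

Final answer: ∞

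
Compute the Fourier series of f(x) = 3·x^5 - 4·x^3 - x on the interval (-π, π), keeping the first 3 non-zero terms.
(-128·π^2 + 6·π^4 + 766)·sin(x) + (-3·π^4 - 55/2 + 19·π^2)·sin(2·x) + (-64·π^2/9 + 110/27 + 2·π^4)·sin(3·x)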